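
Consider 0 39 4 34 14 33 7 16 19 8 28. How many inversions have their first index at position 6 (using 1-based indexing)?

The element at index 6 is 33.
Elements after it: 7, 16, 19, 8, 28
Those smaller than 33: 7, 16, 19, 8, 28

5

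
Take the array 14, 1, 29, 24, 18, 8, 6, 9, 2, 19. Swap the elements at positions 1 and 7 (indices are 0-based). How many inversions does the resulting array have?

Positions 1 and 7 hold 1 and 9; after swapping, the array is [14, 9, 29, 24, 18, 8, 6, 1, 2, 19].
Element-by-element contributions:
14: 5
9: 4
29: 7
24: 6
18: 4
8: 3
6: 2
1: 0
2: 0
19: 0
Sum: 5 + 4 + 7 + 6 + 4 + 3 + 2 + 0 + 0 + 0 = 31

31 inversions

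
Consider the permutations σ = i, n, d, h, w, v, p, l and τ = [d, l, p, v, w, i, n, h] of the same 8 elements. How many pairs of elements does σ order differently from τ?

Discordant pairs: 20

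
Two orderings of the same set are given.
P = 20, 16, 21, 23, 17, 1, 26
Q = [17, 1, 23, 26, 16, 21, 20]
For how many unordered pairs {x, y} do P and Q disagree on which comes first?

16

Assign each item its position (1..7) in the first ordering, then rewrite the second ordering as that position sequence:
positions: 20→1, 16→2, 21→3, 23→4, 17→5, 1→6, 26→7
second ordering as positions: [5, 6, 4, 7, 2, 3, 1]
Discordant pairs = inversions in this position sequence.
5: 4, 2, 3, 1 → 4
6: 4, 2, 3, 1 → 4
4: 2, 3, 1 → 3
7: 2, 3, 1 → 3
2: 1 → 1
3: 1 → 1
1: 0
Total: 4 + 4 + 3 + 3 + 1 + 1 + 0 = 16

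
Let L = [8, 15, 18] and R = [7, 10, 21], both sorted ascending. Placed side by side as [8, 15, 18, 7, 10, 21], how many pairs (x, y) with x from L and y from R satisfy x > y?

Take each right-half value and tally the left-half values above it:
r = 7: 8, 15, 18 → 3
r = 10: 15, 18 → 2
r = 21: none → 0
Cross-inversions: 3 + 2 + 0 = 5

5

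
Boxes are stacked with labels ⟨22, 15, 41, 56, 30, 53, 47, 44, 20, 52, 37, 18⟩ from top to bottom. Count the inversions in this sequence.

34 out-of-order pairs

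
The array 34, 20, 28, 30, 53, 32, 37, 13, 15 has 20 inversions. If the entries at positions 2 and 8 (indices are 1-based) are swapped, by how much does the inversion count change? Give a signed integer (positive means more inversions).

-1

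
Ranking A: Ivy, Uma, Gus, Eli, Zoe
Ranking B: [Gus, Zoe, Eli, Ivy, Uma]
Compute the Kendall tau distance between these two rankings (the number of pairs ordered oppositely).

7 discordant pairs

Assign each item its position (1..5) in the first ordering, then rewrite the second ordering as that position sequence:
positions: Ivy→1, Uma→2, Gus→3, Eli→4, Zoe→5
second ordering as positions: [3, 5, 4, 1, 2]
Discordant pairs = inversions in this position sequence.
3: 1, 2 → 2
5: 4, 1, 2 → 3
4: 1, 2 → 2
1: 0
2: 0
Total: 2 + 3 + 2 + 0 + 0 = 7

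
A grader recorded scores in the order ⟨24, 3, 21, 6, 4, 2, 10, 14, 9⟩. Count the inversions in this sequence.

Count, for each position, how many later elements it exceeds:
24 → 3, 21, 6, 4, 2, 10, 14, 9 → 8
3 → 2 → 1
21 → 6, 4, 2, 10, 14, 9 → 6
6 → 4, 2 → 2
4 → 2 → 1
2 → none → 0
10 → 9 → 1
14 → 9 → 1
9 → none → 0
Sum: 8 + 1 + 6 + 2 + 1 + 0 + 1 + 1 + 0 = 20

20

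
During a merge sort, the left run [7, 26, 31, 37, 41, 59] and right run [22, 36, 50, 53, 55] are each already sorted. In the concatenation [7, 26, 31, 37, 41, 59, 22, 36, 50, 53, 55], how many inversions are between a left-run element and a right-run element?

Split inversions: 11

Take each right-half value and tally the left-half values above it:
r = 22: 26, 31, 37, 41, 59 → 5
r = 36: 37, 41, 59 → 3
r = 50: 59 → 1
r = 53: 59 → 1
r = 55: 59 → 1
Cross-inversions: 5 + 3 + 1 + 1 + 1 = 11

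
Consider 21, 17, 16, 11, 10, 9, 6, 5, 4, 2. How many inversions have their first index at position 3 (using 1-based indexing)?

The element at index 3 is 16.
Elements after it: 11, 10, 9, 6, 5, 4, 2
Those smaller than 16: 11, 10, 9, 6, 5, 4, 2

7 such elements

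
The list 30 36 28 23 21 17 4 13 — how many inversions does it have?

Sweep left to right; for each value list the smaller values that follow it:
30 → 28, 23, 21, 17, 4, 13 → 6
36 → 28, 23, 21, 17, 4, 13 → 6
28 → 23, 21, 17, 4, 13 → 5
23 → 21, 17, 4, 13 → 4
21 → 17, 4, 13 → 3
17 → 4, 13 → 2
4 → none → 0
13 → none → 0
Sum: 6 + 6 + 5 + 4 + 3 + 2 + 0 + 0 = 26

Inversions: 26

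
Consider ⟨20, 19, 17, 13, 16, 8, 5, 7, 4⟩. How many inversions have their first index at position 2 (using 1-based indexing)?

7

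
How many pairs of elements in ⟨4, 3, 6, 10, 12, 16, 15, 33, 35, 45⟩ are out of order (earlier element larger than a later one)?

2

Element-by-element contributions:
4 → 3 → 1
3 → none → 0
6 → none → 0
10 → none → 0
12 → none → 0
16 → 15 → 1
15 → none → 0
33 → none → 0
35 → none → 0
45 → none → 0
Sum: 1 + 0 + 0 + 0 + 0 + 1 + 0 + 0 + 0 + 0 = 2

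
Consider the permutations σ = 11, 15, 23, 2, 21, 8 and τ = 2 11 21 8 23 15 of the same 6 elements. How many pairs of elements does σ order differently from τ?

There are 8 discordant pairs.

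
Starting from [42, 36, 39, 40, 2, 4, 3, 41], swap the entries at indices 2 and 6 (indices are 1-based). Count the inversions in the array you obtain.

There are 16 inversions.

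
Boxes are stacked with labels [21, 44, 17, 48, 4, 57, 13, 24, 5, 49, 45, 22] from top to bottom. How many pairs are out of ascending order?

31 out-of-order pairs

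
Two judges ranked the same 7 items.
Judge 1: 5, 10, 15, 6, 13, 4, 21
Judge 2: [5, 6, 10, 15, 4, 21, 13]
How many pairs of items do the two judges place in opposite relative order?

Assign each item its position (1..7) in the first ordering, then rewrite the second ordering as that position sequence:
positions: 5→1, 10→2, 15→3, 6→4, 13→5, 4→6, 21→7
second ordering as positions: [1, 4, 2, 3, 6, 7, 5]
Discordant pairs = inversions in this position sequence.
1: 0
4: 2, 3 → 2
2: 0
3: 0
6: 5 → 1
7: 5 → 1
5: 0
Total: 0 + 2 + 0 + 0 + 1 + 1 + 0 = 4

4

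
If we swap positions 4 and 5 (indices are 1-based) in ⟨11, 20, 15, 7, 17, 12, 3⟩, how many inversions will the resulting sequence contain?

Inversions: 15

Positions 4 and 5 hold 7 and 17; after swapping, the array is [11, 20, 15, 17, 7, 12, 3].
Element-by-element contributions:
11 → 7, 3 → 2
20 → 15, 17, 7, 12, 3 → 5
15 → 7, 12, 3 → 3
17 → 7, 12, 3 → 3
7 → 3 → 1
12 → 3 → 1
3 → none → 0
Sum: 2 + 5 + 3 + 3 + 1 + 1 + 0 = 15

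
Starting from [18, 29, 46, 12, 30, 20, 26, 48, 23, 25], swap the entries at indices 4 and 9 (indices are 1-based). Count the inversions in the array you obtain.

23

Positions 4 and 9 hold 12 and 23; after swapping, the array is [18, 29, 46, 23, 30, 20, 26, 48, 12, 25].
Element-by-element contributions:
18 → 12 → 1
29 → 23, 20, 26, 12, 25 → 5
46 → 23, 30, 20, 26, 12, 25 → 6
23 → 20, 12 → 2
30 → 20, 26, 12, 25 → 4
20 → 12 → 1
26 → 12, 25 → 2
48 → 12, 25 → 2
12 → none → 0
25 → none → 0
Sum: 1 + 5 + 6 + 2 + 4 + 1 + 2 + 2 + 0 + 0 = 23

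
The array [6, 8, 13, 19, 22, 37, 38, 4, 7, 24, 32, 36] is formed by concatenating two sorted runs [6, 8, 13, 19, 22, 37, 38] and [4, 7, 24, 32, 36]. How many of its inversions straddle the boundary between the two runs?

For each element r of the right run, count left-run elements greater than r:
r = 4: 6, 8, 13, 19, 22, 37, 38 → 7
r = 7: 8, 13, 19, 22, 37, 38 → 6
r = 24: 37, 38 → 2
r = 32: 37, 38 → 2
r = 36: 37, 38 → 2
Cross-inversions: 7 + 6 + 2 + 2 + 2 = 19

19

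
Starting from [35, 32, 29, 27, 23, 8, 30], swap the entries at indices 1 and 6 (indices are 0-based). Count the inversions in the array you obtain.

16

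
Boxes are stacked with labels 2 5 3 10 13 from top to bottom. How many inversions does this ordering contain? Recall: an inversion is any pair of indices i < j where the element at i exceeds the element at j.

1

Listing every pair i<j with a[i]>a[j] (using 0-based positions):
(1,2): 5 > 3
That's 1 pair.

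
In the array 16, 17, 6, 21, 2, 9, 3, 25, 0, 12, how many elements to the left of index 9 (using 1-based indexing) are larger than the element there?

8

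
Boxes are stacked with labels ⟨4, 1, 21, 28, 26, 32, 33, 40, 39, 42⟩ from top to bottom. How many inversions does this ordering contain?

There are 3 out-of-order pairs.

Sweep left to right; for each value list the smaller values that follow it:
4: 1
1: 0
21: 0
28: 1
26: 0
32: 0
33: 0
40: 1
39: 0
42: 0
Sum: 1 + 0 + 0 + 1 + 0 + 0 + 0 + 1 + 0 + 0 = 3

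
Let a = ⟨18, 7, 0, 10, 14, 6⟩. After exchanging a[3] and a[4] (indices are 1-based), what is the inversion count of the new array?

Positions 3 and 4 hold 0 and 10; after swapping, the array is [18, 7, 10, 0, 14, 6].
For each element, count later entries that are smaller:
18 → 7, 10, 0, 14, 6 → 5
7 → 0, 6 → 2
10 → 0, 6 → 2
0 → none → 0
14 → 6 → 1
6 → none → 0
Sum: 5 + 2 + 2 + 0 + 1 + 0 = 10

There are 10 inversions.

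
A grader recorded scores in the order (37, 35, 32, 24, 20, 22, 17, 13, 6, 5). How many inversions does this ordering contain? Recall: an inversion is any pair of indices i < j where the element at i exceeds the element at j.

Inversions: 44

Sweep left to right; for each value list the smaller values that follow it:
37: 9
35: 8
32: 7
24: 6
20: 4
22: 4
17: 3
13: 2
6: 1
5: 0
Sum: 9 + 8 + 7 + 6 + 4 + 4 + 3 + 2 + 1 + 0 = 44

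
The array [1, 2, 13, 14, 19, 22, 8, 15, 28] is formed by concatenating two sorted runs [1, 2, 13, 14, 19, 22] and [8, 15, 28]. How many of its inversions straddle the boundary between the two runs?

For each element r of the right run, count left-run elements greater than r:
r = 8: 13, 14, 19, 22 → 4
r = 15: 19, 22 → 2
r = 28: none → 0
Cross-inversions: 4 + 2 + 0 = 6

6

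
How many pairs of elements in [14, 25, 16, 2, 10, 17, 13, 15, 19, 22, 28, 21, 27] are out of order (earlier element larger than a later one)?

21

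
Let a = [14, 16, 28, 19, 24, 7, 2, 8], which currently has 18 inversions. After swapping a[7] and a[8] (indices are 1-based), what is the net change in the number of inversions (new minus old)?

+1

Positions 7 and 8 hold 2 and 8; after swapping, the array is [14, 16, 28, 19, 24, 7, 8, 2].
Sweep left to right; for each value list the smaller values that follow it:
14 → 7, 8, 2 → 3
16 → 7, 8, 2 → 3
28 → 19, 24, 7, 8, 2 → 5
19 → 7, 8, 2 → 3
24 → 7, 8, 2 → 3
7 → 2 → 1
8 → 2 → 1
2 → none → 0
Sum: 3 + 3 + 5 + 3 + 3 + 1 + 1 + 0 = 19
Change: 19 − 18 = +1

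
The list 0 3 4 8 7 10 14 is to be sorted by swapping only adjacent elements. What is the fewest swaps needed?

1

Minimum adjacent swaps = number of inversions (each swap of adjacent out-of-order elements removes one inversion and no swap can remove more).
Count inversions — for each element, later elements that are smaller:
0: none → 0
3: none → 0
4: none → 0
8: 7 → 1
7: none → 0
10: none → 0
14: none → 0
Total inversions: 0 + 0 + 0 + 1 + 0 + 0 + 0 = 1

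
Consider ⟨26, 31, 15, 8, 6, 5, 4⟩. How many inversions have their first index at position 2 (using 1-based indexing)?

The element at index 2 is 31.
Elements after it: 15, 8, 6, 5, 4
Those smaller than 31: 15, 8, 6, 5, 4

5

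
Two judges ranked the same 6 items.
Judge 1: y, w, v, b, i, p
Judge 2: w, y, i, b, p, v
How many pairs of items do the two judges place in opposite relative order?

Assign each item its position (1..6) in the first ordering, then rewrite the second ordering as that position sequence:
positions: y→1, w→2, v→3, b→4, i→5, p→6
second ordering as positions: [2, 1, 5, 4, 6, 3]
Discordant pairs = inversions in this position sequence.
2: 1 → 1
1: 0
5: 4, 3 → 2
4: 3 → 1
6: 3 → 1
3: 0
Total: 1 + 0 + 2 + 1 + 1 + 0 = 5

5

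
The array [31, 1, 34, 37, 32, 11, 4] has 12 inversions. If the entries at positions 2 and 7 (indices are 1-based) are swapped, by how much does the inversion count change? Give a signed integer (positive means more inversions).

Positions 2 and 7 hold 1 and 4; after swapping, the array is [31, 4, 34, 37, 32, 11, 1].
Sweep left to right; for each value list the smaller values that follow it:
31 → 4, 11, 1 → 3
4 → 1 → 1
34 → 32, 11, 1 → 3
37 → 32, 11, 1 → 3
32 → 11, 1 → 2
11 → 1 → 1
1 → none → 0
Sum: 3 + 1 + 3 + 3 + 2 + 1 + 0 = 13
Change: 13 − 12 = +1

+1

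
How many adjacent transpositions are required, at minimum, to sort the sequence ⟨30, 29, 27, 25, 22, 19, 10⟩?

Each adjacent swap fixes exactly one inversion, so the minimum swap count equals the number of inversions.
Count inversions — for each element, later elements that are smaller:
30: 29, 27, 25, 22, 19, 10 → 6
29: 27, 25, 22, 19, 10 → 5
27: 25, 22, 19, 10 → 4
25: 22, 19, 10 → 3
22: 19, 10 → 2
19: 10 → 1
10: none → 0
Total inversions: 6 + 5 + 4 + 3 + 2 + 1 + 0 = 21

21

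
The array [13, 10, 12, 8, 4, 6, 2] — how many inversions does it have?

Count, for each position, how many later elements it exceeds:
13 → 10, 12, 8, 4, 6, 2 → 6
10 → 8, 4, 6, 2 → 4
12 → 8, 4, 6, 2 → 4
8 → 4, 6, 2 → 3
4 → 2 → 1
6 → 2 → 1
2 → none → 0
Sum: 6 + 4 + 4 + 3 + 1 + 1 + 0 = 19

19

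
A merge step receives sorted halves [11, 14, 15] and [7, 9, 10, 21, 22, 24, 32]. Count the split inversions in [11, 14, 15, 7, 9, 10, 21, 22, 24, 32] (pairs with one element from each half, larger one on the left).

Split inversions: 9

For each element r of the right run, count left-run elements greater than r:
r = 7: 11, 14, 15 → 3
r = 9: 11, 14, 15 → 3
r = 10: 11, 14, 15 → 3
r = 21: none → 0
r = 22: none → 0
r = 24: none → 0
r = 32: none → 0
Cross-inversions: 3 + 3 + 3 + 0 + 0 + 0 + 0 = 9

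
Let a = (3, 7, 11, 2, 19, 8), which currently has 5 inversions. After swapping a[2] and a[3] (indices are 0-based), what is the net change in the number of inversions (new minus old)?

-1

Positions 2 and 3 hold 11 and 2; after swapping, the array is [3, 7, 2, 11, 19, 8].
For each element, count later entries that are smaller:
3: 1
7: 1
2: 0
11: 1
19: 1
8: 0
Sum: 1 + 1 + 0 + 1 + 1 + 0 = 4
Change: 4 − 5 = -1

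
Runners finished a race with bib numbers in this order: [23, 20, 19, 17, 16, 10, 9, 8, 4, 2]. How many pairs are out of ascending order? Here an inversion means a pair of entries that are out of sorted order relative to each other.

For each element, count later entries that are smaller:
23 → 20, 19, 17, 16, 10, 9, 8, 4, 2 → 9
20 → 19, 17, 16, 10, 9, 8, 4, 2 → 8
19 → 17, 16, 10, 9, 8, 4, 2 → 7
17 → 16, 10, 9, 8, 4, 2 → 6
16 → 10, 9, 8, 4, 2 → 5
10 → 9, 8, 4, 2 → 4
9 → 8, 4, 2 → 3
8 → 4, 2 → 2
4 → 2 → 1
2 → none → 0
Sum: 9 + 8 + 7 + 6 + 5 + 4 + 3 + 2 + 1 + 0 = 45

45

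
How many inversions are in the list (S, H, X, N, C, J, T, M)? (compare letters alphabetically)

There are 15 inversions.

Element-by-element contributions:
S → H, N, C, J, M → 5
H → C → 1
X → N, C, J, T, M → 5
N → C, J, M → 3
C → none → 0
J → none → 0
T → M → 1
M → none → 0
Sum: 5 + 1 + 5 + 3 + 0 + 0 + 1 + 0 = 15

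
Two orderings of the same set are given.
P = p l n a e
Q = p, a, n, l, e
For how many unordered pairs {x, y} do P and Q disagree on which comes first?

Assign each item its position (1..5) in the first ordering, then rewrite the second ordering as that position sequence:
positions: p→1, l→2, n→3, a→4, e→5
second ordering as positions: [1, 4, 3, 2, 5]
Discordant pairs = inversions in this position sequence.
1: 0
4: 3, 2 → 2
3: 2 → 1
2: 0
5: 0
Total: 0 + 2 + 1 + 0 + 0 = 3

3 disagreeing pairs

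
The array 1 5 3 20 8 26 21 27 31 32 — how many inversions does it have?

Inversions: 3

For each element, count later entries that are smaller:
1 → none → 0
5 → 3 → 1
3 → none → 0
20 → 8 → 1
8 → none → 0
26 → 21 → 1
21 → none → 0
27 → none → 0
31 → none → 0
32 → none → 0
Sum: 0 + 1 + 0 + 1 + 0 + 1 + 0 + 0 + 0 + 0 = 3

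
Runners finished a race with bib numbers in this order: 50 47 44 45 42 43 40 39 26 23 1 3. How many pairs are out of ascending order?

Element-by-element contributions:
50: 11
47: 10
44: 8
45: 8
42: 6
43: 6
40: 5
39: 4
26: 3
23: 2
1: 0
3: 0
Sum: 11 + 10 + 8 + 8 + 6 + 6 + 5 + 4 + 3 + 2 + 0 + 0 = 63

63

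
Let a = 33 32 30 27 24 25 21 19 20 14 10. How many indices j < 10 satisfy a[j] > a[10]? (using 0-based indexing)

The element at index 10 is 10.
Elements before it: 33, 32, 30, 27, 24, 25, 21, 19, 20, 14
Those larger than 10: 33, 32, 30, 27, 24, 25, 21, 19, 20, 14

10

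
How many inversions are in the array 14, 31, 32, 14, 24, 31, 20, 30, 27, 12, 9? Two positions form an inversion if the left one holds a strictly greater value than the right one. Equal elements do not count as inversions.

Sweep left to right; for each value list the smaller values that follow it:
14: 2
31: 7
32: 8
14: 2
24: 3
31: 5
20: 2
30: 3
27: 2
12: 1
9: 0
Sum: 2 + 7 + 8 + 2 + 3 + 5 + 2 + 3 + 2 + 1 + 0 = 35

35 inversions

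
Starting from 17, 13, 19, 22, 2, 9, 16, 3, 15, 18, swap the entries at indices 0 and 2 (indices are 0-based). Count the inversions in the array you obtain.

Positions 0 and 2 hold 17 and 19; after swapping, the array is [19, 13, 17, 22, 2, 9, 16, 3, 15, 18].
For each element, count later entries that are smaller:
19: 8
13: 3
17: 5
22: 6
2: 0
9: 1
16: 2
3: 0
15: 0
18: 0
Sum: 8 + 3 + 5 + 6 + 0 + 1 + 2 + 0 + 0 + 0 = 25

25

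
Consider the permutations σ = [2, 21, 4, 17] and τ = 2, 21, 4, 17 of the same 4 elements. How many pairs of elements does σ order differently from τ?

0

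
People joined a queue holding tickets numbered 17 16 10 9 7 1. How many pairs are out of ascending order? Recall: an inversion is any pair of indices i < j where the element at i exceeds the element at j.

For each element, count later entries that are smaller:
17 → 16, 10, 9, 7, 1 → 5
16 → 10, 9, 7, 1 → 4
10 → 9, 7, 1 → 3
9 → 7, 1 → 2
7 → 1 → 1
1 → none → 0
Sum: 5 + 4 + 3 + 2 + 1 + 0 = 15

Inversions: 15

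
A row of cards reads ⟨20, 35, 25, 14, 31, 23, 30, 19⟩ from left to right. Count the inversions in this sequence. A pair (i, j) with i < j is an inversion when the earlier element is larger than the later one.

Out-of-order pairs: 16

Count, for each position, how many later elements it exceeds:
20 → 14, 19 → 2
35 → 25, 14, 31, 23, 30, 19 → 6
25 → 14, 23, 19 → 3
14 → none → 0
31 → 23, 30, 19 → 3
23 → 19 → 1
30 → 19 → 1
19 → none → 0
Sum: 2 + 6 + 3 + 0 + 3 + 1 + 1 + 0 = 16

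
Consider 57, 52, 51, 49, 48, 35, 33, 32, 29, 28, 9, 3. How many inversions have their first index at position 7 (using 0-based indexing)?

4

The element at index 7 is 32.
Elements after it: 29, 28, 9, 3
Those smaller than 32: 29, 28, 9, 3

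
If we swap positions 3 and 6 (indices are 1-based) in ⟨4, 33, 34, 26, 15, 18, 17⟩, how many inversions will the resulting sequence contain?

9

Positions 3 and 6 hold 34 and 18; after swapping, the array is [4, 33, 18, 26, 15, 34, 17].
Sweep left to right; for each value list the smaller values that follow it:
4 → none → 0
33 → 18, 26, 15, 17 → 4
18 → 15, 17 → 2
26 → 15, 17 → 2
15 → none → 0
34 → 17 → 1
17 → none → 0
Sum: 0 + 4 + 2 + 2 + 0 + 1 + 0 = 9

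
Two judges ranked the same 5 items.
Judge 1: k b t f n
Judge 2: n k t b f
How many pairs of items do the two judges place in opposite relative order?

5

Assign each item its position (1..5) in the first ordering, then rewrite the second ordering as that position sequence:
positions: k→1, b→2, t→3, f→4, n→5
second ordering as positions: [5, 1, 3, 2, 4]
Discordant pairs = inversions in this position sequence.
5: 1, 3, 2, 4 → 4
1: 0
3: 2 → 1
2: 0
4: 0
Total: 4 + 0 + 1 + 0 + 0 = 5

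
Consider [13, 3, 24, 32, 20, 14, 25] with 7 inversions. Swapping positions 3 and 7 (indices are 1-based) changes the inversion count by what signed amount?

+1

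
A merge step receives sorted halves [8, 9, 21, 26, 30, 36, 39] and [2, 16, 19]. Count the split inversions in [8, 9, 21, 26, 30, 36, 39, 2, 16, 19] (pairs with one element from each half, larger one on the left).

17 cross-inversions

Take each right-half value and tally the left-half values above it:
r = 2: 8, 9, 21, 26, 30, 36, 39 → 7
r = 16: 21, 26, 30, 36, 39 → 5
r = 19: 21, 26, 30, 36, 39 → 5
Cross-inversions: 7 + 5 + 5 = 17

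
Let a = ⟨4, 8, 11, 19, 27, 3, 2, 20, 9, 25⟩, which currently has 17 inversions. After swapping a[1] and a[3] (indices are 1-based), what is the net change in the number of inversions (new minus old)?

+3

Positions 1 and 3 hold 4 and 11; after swapping, the array is [11, 8, 4, 19, 27, 3, 2, 20, 9, 25].
For each element, count later entries that are smaller:
11 → 8, 4, 3, 2, 9 → 5
8 → 4, 3, 2 → 3
4 → 3, 2 → 2
19 → 3, 2, 9 → 3
27 → 3, 2, 20, 9, 25 → 5
3 → 2 → 1
2 → none → 0
20 → 9 → 1
9 → none → 0
25 → none → 0
Sum: 5 + 3 + 2 + 3 + 5 + 1 + 0 + 1 + 0 + 0 = 20
Change: 20 − 17 = +3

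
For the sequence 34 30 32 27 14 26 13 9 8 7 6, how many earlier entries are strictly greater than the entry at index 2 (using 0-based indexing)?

1 such element

The element at index 2 is 32.
Elements before it: 34, 30
Those larger than 32: 34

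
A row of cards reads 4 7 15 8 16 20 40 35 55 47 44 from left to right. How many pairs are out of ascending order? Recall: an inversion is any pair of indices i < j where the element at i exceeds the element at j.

Element-by-element contributions:
4: 0
7: 0
15: 1
8: 0
16: 0
20: 0
40: 1
35: 0
55: 2
47: 1
44: 0
Sum: 0 + 0 + 1 + 0 + 0 + 0 + 1 + 0 + 2 + 1 + 0 = 5

5 inversions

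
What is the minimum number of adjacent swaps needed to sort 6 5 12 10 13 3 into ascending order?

7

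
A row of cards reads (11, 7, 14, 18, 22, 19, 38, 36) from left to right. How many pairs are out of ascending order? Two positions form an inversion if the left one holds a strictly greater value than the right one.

3 out-of-order pairs

Count, for each position, how many later elements it exceeds:
11: 1
7: 0
14: 0
18: 0
22: 1
19: 0
38: 1
36: 0
Sum: 1 + 0 + 0 + 0 + 1 + 0 + 1 + 0 = 3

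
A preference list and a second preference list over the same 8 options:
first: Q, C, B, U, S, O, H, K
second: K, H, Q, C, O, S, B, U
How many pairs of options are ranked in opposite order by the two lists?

18 pairs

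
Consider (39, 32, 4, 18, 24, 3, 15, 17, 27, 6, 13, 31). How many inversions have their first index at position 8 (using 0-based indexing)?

2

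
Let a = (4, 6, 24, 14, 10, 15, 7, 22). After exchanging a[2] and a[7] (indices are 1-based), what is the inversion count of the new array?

10 inversions

Positions 2 and 7 hold 6 and 7; after swapping, the array is [4, 7, 24, 14, 10, 15, 6, 22].
For each element, count later entries that are smaller:
4: 0
7: 1
24: 5
14: 2
10: 1
15: 1
6: 0
22: 0
Sum: 0 + 1 + 5 + 2 + 1 + 1 + 0 + 0 = 10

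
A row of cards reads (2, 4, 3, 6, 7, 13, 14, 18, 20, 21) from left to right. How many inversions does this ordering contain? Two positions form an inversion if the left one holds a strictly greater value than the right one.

Element-by-element contributions:
2 → none → 0
4 → 3 → 1
3 → none → 0
6 → none → 0
7 → none → 0
13 → none → 0
14 → none → 0
18 → none → 0
20 → none → 0
21 → none → 0
Sum: 0 + 1 + 0 + 0 + 0 + 0 + 0 + 0 + 0 + 0 = 1

1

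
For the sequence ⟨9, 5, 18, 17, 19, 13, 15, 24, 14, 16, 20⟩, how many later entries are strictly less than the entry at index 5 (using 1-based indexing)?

4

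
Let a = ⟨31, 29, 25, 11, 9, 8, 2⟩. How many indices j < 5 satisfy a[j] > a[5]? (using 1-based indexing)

4

The element at index 5 is 9.
Elements before it: 31, 29, 25, 11
Those larger than 9: 31, 29, 25, 11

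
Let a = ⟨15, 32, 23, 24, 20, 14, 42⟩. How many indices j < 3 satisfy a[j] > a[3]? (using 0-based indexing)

The element at index 3 is 24.
Elements before it: 15, 32, 23
Those larger than 24: 32

1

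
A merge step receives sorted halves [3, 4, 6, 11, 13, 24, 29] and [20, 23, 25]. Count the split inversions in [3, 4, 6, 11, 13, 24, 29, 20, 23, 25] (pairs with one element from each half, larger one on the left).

5

For each element r of the right run, count left-run elements greater than r:
r = 20: 24, 29 → 2
r = 23: 24, 29 → 2
r = 25: 29 → 1
Cross-inversions: 2 + 2 + 1 = 5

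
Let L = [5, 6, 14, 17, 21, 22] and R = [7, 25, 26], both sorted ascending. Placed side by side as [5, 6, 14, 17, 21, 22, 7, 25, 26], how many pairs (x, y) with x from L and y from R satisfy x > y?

For each element r of the right run, count left-run elements greater than r:
r = 7: 14, 17, 21, 22 → 4
r = 25: none → 0
r = 26: none → 0
Cross-inversions: 4 + 0 + 0 = 4

4 split inversions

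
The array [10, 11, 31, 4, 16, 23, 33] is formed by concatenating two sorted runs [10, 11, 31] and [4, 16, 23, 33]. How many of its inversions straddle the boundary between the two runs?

5 split inversions

Take each right-half value and tally the left-half values above it:
r = 4: 10, 11, 31 → 3
r = 16: 31 → 1
r = 23: 31 → 1
r = 33: none → 0
Cross-inversions: 3 + 1 + 1 + 0 = 5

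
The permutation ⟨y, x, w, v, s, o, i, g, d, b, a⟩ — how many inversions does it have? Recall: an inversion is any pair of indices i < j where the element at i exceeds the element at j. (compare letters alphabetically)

There are 55 out-of-order pairs.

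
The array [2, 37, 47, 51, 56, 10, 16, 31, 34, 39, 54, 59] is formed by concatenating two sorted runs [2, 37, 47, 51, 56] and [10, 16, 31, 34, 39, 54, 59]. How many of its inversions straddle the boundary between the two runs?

20 cross-inversions

Count, for every r in R, how many entries of L exceed r:
r = 10: 37, 47, 51, 56 → 4
r = 16: 37, 47, 51, 56 → 4
r = 31: 37, 47, 51, 56 → 4
r = 34: 37, 47, 51, 56 → 4
r = 39: 47, 51, 56 → 3
r = 54: 56 → 1
r = 59: none → 0
Cross-inversions: 4 + 4 + 4 + 4 + 3 + 1 + 0 = 20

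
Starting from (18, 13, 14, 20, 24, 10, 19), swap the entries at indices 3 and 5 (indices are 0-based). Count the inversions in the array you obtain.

8 inversions

Positions 3 and 5 hold 20 and 10; after swapping, the array is [18, 13, 14, 10, 24, 20, 19].
Element-by-element contributions:
18: 3
13: 1
14: 1
10: 0
24: 2
20: 1
19: 0
Sum: 3 + 1 + 1 + 0 + 2 + 1 + 0 = 8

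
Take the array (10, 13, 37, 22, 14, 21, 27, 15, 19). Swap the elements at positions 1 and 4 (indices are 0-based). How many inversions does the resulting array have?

Positions 1 and 4 hold 13 and 14; after swapping, the array is [10, 14, 37, 22, 13, 21, 27, 15, 19].
Element-by-element contributions:
10: 0
14: 1
37: 6
22: 4
13: 0
21: 2
27: 2
15: 0
19: 0
Sum: 0 + 1 + 6 + 4 + 0 + 2 + 2 + 0 + 0 = 15

15 inversions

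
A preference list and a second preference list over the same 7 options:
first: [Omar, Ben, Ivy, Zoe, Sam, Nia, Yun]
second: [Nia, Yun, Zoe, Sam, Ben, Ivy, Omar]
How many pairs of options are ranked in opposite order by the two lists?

There are 18 pairs.

Assign each item its position (1..7) in the first ordering, then rewrite the second ordering as that position sequence:
positions: Omar→1, Ben→2, Ivy→3, Zoe→4, Sam→5, Nia→6, Yun→7
second ordering as positions: [6, 7, 4, 5, 2, 3, 1]
Discordant pairs = inversions in this position sequence.
6: 4, 5, 2, 3, 1 → 5
7: 4, 5, 2, 3, 1 → 5
4: 2, 3, 1 → 3
5: 2, 3, 1 → 3
2: 1 → 1
3: 1 → 1
1: 0
Total: 5 + 5 + 3 + 3 + 1 + 1 + 0 = 18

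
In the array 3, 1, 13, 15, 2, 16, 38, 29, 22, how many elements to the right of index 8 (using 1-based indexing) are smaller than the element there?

The element at index 8 is 29.
Elements after it: 22
Those smaller than 29: 22

1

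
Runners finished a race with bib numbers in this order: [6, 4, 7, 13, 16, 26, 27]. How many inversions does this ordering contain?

There is 1 out-of-order pair.

Listing every pair i<j with a[i]>a[j] (using 1-based positions):
(1,2): 6 > 4
That's 1 pair.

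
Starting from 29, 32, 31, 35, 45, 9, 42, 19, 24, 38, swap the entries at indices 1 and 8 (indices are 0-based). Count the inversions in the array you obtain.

There are 18 inversions.

Positions 1 and 8 hold 32 and 24; after swapping, the array is [29, 24, 31, 35, 45, 9, 42, 19, 32, 38].
Sweep left to right; for each value list the smaller values that follow it:
29: 3
24: 2
31: 2
35: 3
45: 5
9: 0
42: 3
19: 0
32: 0
38: 0
Sum: 3 + 2 + 2 + 3 + 5 + 0 + 3 + 0 + 0 + 0 = 18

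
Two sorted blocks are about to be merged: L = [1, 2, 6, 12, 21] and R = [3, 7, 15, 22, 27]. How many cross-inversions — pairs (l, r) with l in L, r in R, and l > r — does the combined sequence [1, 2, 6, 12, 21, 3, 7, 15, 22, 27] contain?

6

For each element r of the right run, count left-run elements greater than r:
r = 3: 6, 12, 21 → 3
r = 7: 12, 21 → 2
r = 15: 21 → 1
r = 22: none → 0
r = 27: none → 0
Cross-inversions: 3 + 2 + 1 + 0 + 0 = 6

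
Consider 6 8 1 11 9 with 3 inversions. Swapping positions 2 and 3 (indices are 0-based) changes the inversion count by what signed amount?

Positions 2 and 3 hold 1 and 11; after swapping, the array is [6, 8, 11, 1, 9].
Sweep left to right; for each value list the smaller values that follow it:
6 → 1 → 1
8 → 1 → 1
11 → 1, 9 → 2
1 → none → 0
9 → none → 0
Sum: 1 + 1 + 2 + 0 + 0 = 4
Change: 4 − 3 = +1

+1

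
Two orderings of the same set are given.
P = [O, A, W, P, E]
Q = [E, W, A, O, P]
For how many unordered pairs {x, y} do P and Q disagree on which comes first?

Assign each item its position (1..5) in the first ordering, then rewrite the second ordering as that position sequence:
positions: O→1, A→2, W→3, P→4, E→5
second ordering as positions: [5, 3, 2, 1, 4]
Discordant pairs = inversions in this position sequence.
5: 3, 2, 1, 4 → 4
3: 2, 1 → 2
2: 1 → 1
1: 0
4: 0
Total: 4 + 2 + 1 + 0 + 0 = 7

7 disagreeing pairs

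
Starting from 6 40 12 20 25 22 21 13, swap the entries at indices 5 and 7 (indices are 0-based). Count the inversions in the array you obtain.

10 inversions

Positions 5 and 7 hold 22 and 13; after swapping, the array is [6, 40, 12, 20, 25, 13, 21, 22].
Sweep left to right; for each value list the smaller values that follow it:
6: 0
40: 6
12: 0
20: 1
25: 3
13: 0
21: 0
22: 0
Sum: 0 + 6 + 0 + 1 + 3 + 0 + 0 + 0 = 10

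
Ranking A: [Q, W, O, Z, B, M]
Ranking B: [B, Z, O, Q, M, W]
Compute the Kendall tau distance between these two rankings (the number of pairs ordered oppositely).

10 discordant pairs

Assign each item its position (1..6) in the first ordering, then rewrite the second ordering as that position sequence:
positions: Q→1, W→2, O→3, Z→4, B→5, M→6
second ordering as positions: [5, 4, 3, 1, 6, 2]
Discordant pairs = inversions in this position sequence.
5: 4, 3, 1, 2 → 4
4: 3, 1, 2 → 3
3: 1, 2 → 2
1: 0
6: 2 → 1
2: 0
Total: 4 + 3 + 2 + 0 + 1 + 0 = 10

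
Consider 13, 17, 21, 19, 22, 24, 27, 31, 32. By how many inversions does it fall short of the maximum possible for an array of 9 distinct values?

35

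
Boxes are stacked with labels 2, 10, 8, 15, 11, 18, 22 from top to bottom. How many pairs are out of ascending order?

2

Inversion pairs (indices are 1-based):
(2,3): 10 > 8
(4,5): 15 > 11
That's 2 pairs.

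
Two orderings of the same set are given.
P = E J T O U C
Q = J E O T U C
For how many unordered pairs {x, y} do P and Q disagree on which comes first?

Assign each item its position (1..6) in the first ordering, then rewrite the second ordering as that position sequence:
positions: E→1, J→2, T→3, O→4, U→5, C→6
second ordering as positions: [2, 1, 4, 3, 5, 6]
Discordant pairs = inversions in this position sequence.
2: 1 → 1
1: 0
4: 3 → 1
3: 0
5: 0
6: 0
Total: 1 + 0 + 1 + 0 + 0 + 0 = 2

2 disagreeing pairs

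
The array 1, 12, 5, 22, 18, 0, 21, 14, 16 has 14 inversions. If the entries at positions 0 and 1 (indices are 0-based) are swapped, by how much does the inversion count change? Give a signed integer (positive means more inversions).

+1

Positions 0 and 1 hold 1 and 12; after swapping, the array is [12, 1, 5, 22, 18, 0, 21, 14, 16].
Element-by-element contributions:
12: 3
1: 1
5: 1
22: 5
18: 3
0: 0
21: 2
14: 0
16: 0
Sum: 3 + 1 + 1 + 5 + 3 + 0 + 2 + 0 + 0 = 15
Change: 15 − 14 = +1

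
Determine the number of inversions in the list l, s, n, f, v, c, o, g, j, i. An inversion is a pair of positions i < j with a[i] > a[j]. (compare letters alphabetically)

27 out-of-order pairs

Element-by-element contributions:
l: 5
s: 7
n: 5
f: 1
v: 5
c: 0
o: 3
g: 0
j: 1
i: 0
Sum: 5 + 7 + 5 + 1 + 5 + 0 + 3 + 0 + 1 + 0 = 27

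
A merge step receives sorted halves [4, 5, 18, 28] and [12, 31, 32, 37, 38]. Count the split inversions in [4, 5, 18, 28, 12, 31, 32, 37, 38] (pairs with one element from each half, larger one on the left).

There are 2 split inversions.

For each element r of the right run, count left-run elements greater than r:
r = 12: 18, 28 → 2
r = 31: none → 0
r = 32: none → 0
r = 37: none → 0
r = 38: none → 0
Cross-inversions: 2 + 0 + 0 + 0 + 0 = 2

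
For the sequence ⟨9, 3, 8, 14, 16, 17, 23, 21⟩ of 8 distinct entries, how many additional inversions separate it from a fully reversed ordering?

25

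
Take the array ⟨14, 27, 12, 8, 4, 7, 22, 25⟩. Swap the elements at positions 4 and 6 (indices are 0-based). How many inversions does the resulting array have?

18

Positions 4 and 6 hold 4 and 22; after swapping, the array is [14, 27, 12, 8, 22, 7, 4, 25].
Sweep left to right; for each value list the smaller values that follow it:
14: 4
27: 6
12: 3
8: 2
22: 2
7: 1
4: 0
25: 0
Sum: 4 + 6 + 3 + 2 + 2 + 1 + 0 + 0 = 18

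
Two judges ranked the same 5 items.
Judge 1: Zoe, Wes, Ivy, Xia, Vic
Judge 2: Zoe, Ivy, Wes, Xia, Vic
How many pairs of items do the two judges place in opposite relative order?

1 discordant pair

Assign each item its position (1..5) in the first ordering, then rewrite the second ordering as that position sequence:
positions: Zoe→1, Wes→2, Ivy→3, Xia→4, Vic→5
second ordering as positions: [1, 3, 2, 4, 5]
Discordant pairs = inversions in this position sequence.
1: 0
3: 2 → 1
2: 0
4: 0
5: 0
Total: 0 + 1 + 0 + 0 + 0 = 1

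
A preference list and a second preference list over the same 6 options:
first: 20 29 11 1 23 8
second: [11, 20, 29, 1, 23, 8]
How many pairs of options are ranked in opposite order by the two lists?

Assign each item its position (1..6) in the first ordering, then rewrite the second ordering as that position sequence:
positions: 20→1, 29→2, 11→3, 1→4, 23→5, 8→6
second ordering as positions: [3, 1, 2, 4, 5, 6]
Discordant pairs = inversions in this position sequence.
3: 1, 2 → 2
1: 0
2: 0
4: 0
5: 0
6: 0
Total: 2 + 0 + 0 + 0 + 0 + 0 = 2

2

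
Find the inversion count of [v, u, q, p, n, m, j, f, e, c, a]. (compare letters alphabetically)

Count, for each position, how many later elements it exceeds:
v: 10
u: 9
q: 8
p: 7
n: 6
m: 5
j: 4
f: 3
e: 2
c: 1
a: 0
Sum: 10 + 9 + 8 + 7 + 6 + 5 + 4 + 3 + 2 + 1 + 0 = 55

55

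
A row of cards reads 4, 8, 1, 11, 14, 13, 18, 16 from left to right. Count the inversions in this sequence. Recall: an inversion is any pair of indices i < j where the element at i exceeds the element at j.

Count, for each position, how many later elements it exceeds:
4 → 1 → 1
8 → 1 → 1
1 → none → 0
11 → none → 0
14 → 13 → 1
13 → none → 0
18 → 16 → 1
16 → none → 0
Sum: 1 + 1 + 0 + 0 + 1 + 0 + 1 + 0 = 4

Inversions: 4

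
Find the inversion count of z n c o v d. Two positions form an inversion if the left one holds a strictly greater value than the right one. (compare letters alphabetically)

9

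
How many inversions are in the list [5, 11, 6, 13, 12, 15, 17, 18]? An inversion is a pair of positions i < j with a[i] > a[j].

Element-by-element contributions:
5 → none → 0
11 → 6 → 1
6 → none → 0
13 → 12 → 1
12 → none → 0
15 → none → 0
17 → none → 0
18 → none → 0
Sum: 0 + 1 + 0 + 1 + 0 + 0 + 0 + 0 = 2

2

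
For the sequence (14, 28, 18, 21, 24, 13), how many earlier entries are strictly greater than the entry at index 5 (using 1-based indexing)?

The element at index 5 is 24.
Elements before it: 14, 28, 18, 21
Those larger than 24: 28

1 such element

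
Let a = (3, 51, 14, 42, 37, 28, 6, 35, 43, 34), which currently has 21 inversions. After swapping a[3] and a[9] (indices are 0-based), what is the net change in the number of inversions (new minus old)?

-5

Positions 3 and 9 hold 42 and 34; after swapping, the array is [3, 51, 14, 34, 37, 28, 6, 35, 43, 42].
Element-by-element contributions:
3: 0
51: 8
14: 1
34: 2
37: 3
28: 1
6: 0
35: 0
43: 1
42: 0
Sum: 0 + 8 + 1 + 2 + 3 + 1 + 0 + 0 + 1 + 0 = 16
Change: 16 − 21 = -5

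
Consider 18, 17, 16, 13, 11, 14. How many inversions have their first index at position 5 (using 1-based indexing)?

The element at index 5 is 11.
Elements after it: 14
None of them are smaller than 11.

0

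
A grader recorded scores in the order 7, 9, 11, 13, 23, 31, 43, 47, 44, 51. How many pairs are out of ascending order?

Inversions: 1

Count, for each position, how many later elements it exceeds:
7 → none → 0
9 → none → 0
11 → none → 0
13 → none → 0
23 → none → 0
31 → none → 0
43 → none → 0
47 → 44 → 1
44 → none → 0
51 → none → 0
Sum: 0 + 0 + 0 + 0 + 0 + 0 + 0 + 1 + 0 + 0 = 1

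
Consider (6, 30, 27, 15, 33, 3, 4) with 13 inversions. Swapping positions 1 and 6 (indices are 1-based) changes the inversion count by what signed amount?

-1

Positions 1 and 6 hold 6 and 3; after swapping, the array is [3, 30, 27, 15, 33, 6, 4].
Sweep left to right; for each value list the smaller values that follow it:
3 → none → 0
30 → 27, 15, 6, 4 → 4
27 → 15, 6, 4 → 3
15 → 6, 4 → 2
33 → 6, 4 → 2
6 → 4 → 1
4 → none → 0
Sum: 0 + 4 + 3 + 2 + 2 + 1 + 0 = 12
Change: 12 − 13 = -1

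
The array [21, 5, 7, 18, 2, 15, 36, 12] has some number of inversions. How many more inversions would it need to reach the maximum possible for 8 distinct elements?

Maximum inversions for 8 distinct elements is C(8, 2) = 8·7/2 = 28.
Current inversions — for each element, count later smaller elements:
21: 6
5: 1
7: 1
18: 3
2: 0
15: 1
36: 1
12: 0
Current total: 6 + 1 + 1 + 3 + 0 + 1 + 1 + 0 = 13
Shortfall: 28 − 13 = 15

15 inversions short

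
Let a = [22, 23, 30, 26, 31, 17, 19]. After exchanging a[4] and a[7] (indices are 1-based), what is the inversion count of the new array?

10

Positions 4 and 7 hold 26 and 19; after swapping, the array is [22, 23, 30, 19, 31, 17, 26].
For each element, count later entries that are smaller:
22: 2
23: 2
30: 3
19: 1
31: 2
17: 0
26: 0
Sum: 2 + 2 + 3 + 1 + 2 + 0 + 0 = 10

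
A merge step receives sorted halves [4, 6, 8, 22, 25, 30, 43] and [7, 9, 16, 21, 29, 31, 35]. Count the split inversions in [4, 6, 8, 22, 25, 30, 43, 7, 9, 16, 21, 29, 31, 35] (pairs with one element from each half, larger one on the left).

For each element r of the right run, count left-run elements greater than r:
r = 7: 8, 22, 25, 30, 43 → 5
r = 9: 22, 25, 30, 43 → 4
r = 16: 22, 25, 30, 43 → 4
r = 21: 22, 25, 30, 43 → 4
r = 29: 30, 43 → 2
r = 31: 43 → 1
r = 35: 43 → 1
Cross-inversions: 5 + 4 + 4 + 4 + 2 + 1 + 1 = 21

21 cross-inversions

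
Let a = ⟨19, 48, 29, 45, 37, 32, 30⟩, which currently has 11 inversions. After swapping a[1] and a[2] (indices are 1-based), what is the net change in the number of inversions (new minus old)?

Positions 1 and 2 hold 19 and 48; after swapping, the array is [48, 19, 29, 45, 37, 32, 30].
For each element, count later entries that are smaller:
48 → 19, 29, 45, 37, 32, 30 → 6
19 → none → 0
29 → none → 0
45 → 37, 32, 30 → 3
37 → 32, 30 → 2
32 → 30 → 1
30 → none → 0
Sum: 6 + 0 + 0 + 3 + 2 + 1 + 0 = 12
Change: 12 − 11 = +1

+1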